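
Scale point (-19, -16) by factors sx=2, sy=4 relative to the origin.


Scaling: (x*sx, y*sy) = (-19*2, -16*4) = (-38, -64)

(-38, -64)


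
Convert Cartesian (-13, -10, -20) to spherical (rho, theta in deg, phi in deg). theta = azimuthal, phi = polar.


rho = sqrt((-13)^2 + (-10)^2 + (-20)^2) = 25.865
theta = atan2(-10, -13) = 217.5686 deg
phi = acos(-20/25.865) = 140.6462 deg

rho = 25.865, theta = 217.5686 deg, phi = 140.6462 deg


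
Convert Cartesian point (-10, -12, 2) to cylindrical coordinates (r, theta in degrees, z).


r = sqrt((-10)^2 + (-12)^2) = 15.6205
theta = atan2(-12, -10) = 230.1944 deg
z = 2

r = 15.6205, theta = 230.1944 deg, z = 2


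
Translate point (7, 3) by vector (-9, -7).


Translation: (x+dx, y+dy) = (7+-9, 3+-7) = (-2, -4)

(-2, -4)


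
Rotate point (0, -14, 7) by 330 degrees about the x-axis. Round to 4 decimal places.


x' = 0
y' = -14*cos(330) - 7*sin(330) = -8.6244
z' = -14*sin(330) + 7*cos(330) = 13.0622

(0, -8.6244, 13.0622)


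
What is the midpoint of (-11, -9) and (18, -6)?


Midpoint = ((-11+18)/2, (-9+-6)/2) = (3.5, -7.5)

(3.5, -7.5)


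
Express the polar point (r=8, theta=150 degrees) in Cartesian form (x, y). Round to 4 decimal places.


x = 8 * cos(150) = -6.9282
y = 8 * sin(150) = 4

(-6.9282, 4)


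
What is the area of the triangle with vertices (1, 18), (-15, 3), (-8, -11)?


Area = |x1(y2-y3) + x2(y3-y1) + x3(y1-y2)| / 2
= |1*(3--11) + -15*(-11-18) + -8*(18-3)| / 2
= 164.5

164.5


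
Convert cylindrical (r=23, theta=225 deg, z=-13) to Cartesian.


x = 23 * cos(225) = -16.2635
y = 23 * sin(225) = -16.2635
z = -13

(-16.2635, -16.2635, -13)


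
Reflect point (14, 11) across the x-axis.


Reflection across x-axis: (x, y) -> (x, -y)
(14, 11) -> (14, -11)

(14, -11)


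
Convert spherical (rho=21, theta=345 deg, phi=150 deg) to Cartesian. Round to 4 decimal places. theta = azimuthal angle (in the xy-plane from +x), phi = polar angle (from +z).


x = 21 * sin(150) * cos(345) = 10.1422
y = 21 * sin(150) * sin(345) = -2.7176
z = 21 * cos(150) = -18.1865

(10.1422, -2.7176, -18.1865)


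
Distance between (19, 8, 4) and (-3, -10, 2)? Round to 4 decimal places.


d = sqrt((-3-19)^2 + (-10-8)^2 + (2-4)^2) = 28.4956

28.4956


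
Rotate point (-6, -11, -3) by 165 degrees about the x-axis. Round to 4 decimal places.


x' = -6
y' = -11*cos(165) - -3*sin(165) = 11.4016
z' = -11*sin(165) + -3*cos(165) = 0.0508

(-6, 11.4016, 0.0508)


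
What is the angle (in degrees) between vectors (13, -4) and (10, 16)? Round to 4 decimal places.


dot = 13*10 + -4*16 = 66
|u| = 13.6015, |v| = 18.868
cos(angle) = 0.2572
angle = 75.0973 degrees

75.0973 degrees


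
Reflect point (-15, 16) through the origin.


Reflection through origin: (x, y) -> (-x, -y)
(-15, 16) -> (15, -16)

(15, -16)


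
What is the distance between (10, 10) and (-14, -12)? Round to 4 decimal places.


d = sqrt((-14-10)^2 + (-12-10)^2) = 32.5576

32.5576


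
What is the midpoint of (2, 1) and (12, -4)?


Midpoint = ((2+12)/2, (1+-4)/2) = (7, -1.5)

(7, -1.5)


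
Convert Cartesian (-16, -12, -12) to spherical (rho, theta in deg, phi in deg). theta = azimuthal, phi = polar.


rho = sqrt((-16)^2 + (-12)^2 + (-12)^2) = 23.3238
theta = atan2(-12, -16) = 216.8699 deg
phi = acos(-12/23.3238) = 120.9638 deg

rho = 23.3238, theta = 216.8699 deg, phi = 120.9638 deg


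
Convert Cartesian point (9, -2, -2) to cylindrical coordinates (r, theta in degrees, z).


r = sqrt(9^2 + (-2)^2) = 9.2195
theta = atan2(-2, 9) = 347.4712 deg
z = -2

r = 9.2195, theta = 347.4712 deg, z = -2


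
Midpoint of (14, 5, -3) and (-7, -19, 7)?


Midpoint = ((14+-7)/2, (5+-19)/2, (-3+7)/2) = (3.5, -7, 2)

(3.5, -7, 2)


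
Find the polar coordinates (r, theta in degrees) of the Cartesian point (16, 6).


r = sqrt(16^2 + 6^2) = 17.088
theta = atan2(6, 16) = 20.556 degrees

r = 17.088, theta = 20.556 degrees


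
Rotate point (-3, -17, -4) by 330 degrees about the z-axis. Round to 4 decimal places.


x' = -3*cos(330) - -17*sin(330) = -11.0981
y' = -3*sin(330) + -17*cos(330) = -13.2224
z' = -4

(-11.0981, -13.2224, -4)


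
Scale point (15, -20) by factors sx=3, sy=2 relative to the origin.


Scaling: (x*sx, y*sy) = (15*3, -20*2) = (45, -40)

(45, -40)


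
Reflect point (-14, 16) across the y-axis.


Reflection across y-axis: (x, y) -> (-x, y)
(-14, 16) -> (14, 16)

(14, 16)


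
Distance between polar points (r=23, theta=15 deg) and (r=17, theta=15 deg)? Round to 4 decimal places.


d = sqrt(r1^2 + r2^2 - 2*r1*r2*cos(t2-t1))
d = sqrt(23^2 + 17^2 - 2*23*17*cos(15-15)) = 6

6


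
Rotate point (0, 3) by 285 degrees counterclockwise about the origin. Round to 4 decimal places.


x' = 0*cos(285) - 3*sin(285) = 2.8978
y' = 0*sin(285) + 3*cos(285) = 0.7765

(2.8978, 0.7765)


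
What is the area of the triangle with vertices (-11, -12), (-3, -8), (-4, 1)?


Area = |x1(y2-y3) + x2(y3-y1) + x3(y1-y2)| / 2
= |-11*(-8-1) + -3*(1--12) + -4*(-12--8)| / 2
= 38

38


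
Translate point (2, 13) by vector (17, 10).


Translation: (x+dx, y+dy) = (2+17, 13+10) = (19, 23)

(19, 23)


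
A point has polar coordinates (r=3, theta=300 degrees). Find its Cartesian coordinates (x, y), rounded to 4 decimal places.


x = 3 * cos(300) = 1.5
y = 3 * sin(300) = -2.5981

(1.5, -2.5981)


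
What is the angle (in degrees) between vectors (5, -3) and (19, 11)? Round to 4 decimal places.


dot = 5*19 + -3*11 = 62
|u| = 5.831, |v| = 21.9545
cos(angle) = 0.4843
angle = 61.0323 degrees

61.0323 degrees


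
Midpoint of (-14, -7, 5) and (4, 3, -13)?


Midpoint = ((-14+4)/2, (-7+3)/2, (5+-13)/2) = (-5, -2, -4)

(-5, -2, -4)


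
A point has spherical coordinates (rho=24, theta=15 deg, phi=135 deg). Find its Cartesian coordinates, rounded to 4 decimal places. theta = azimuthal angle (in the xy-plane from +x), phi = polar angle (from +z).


x = 24 * sin(135) * cos(15) = 16.3923
y = 24 * sin(135) * sin(15) = 4.3923
z = 24 * cos(135) = -16.9706

(16.3923, 4.3923, -16.9706)


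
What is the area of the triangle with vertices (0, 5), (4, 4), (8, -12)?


Area = |x1(y2-y3) + x2(y3-y1) + x3(y1-y2)| / 2
= |0*(4--12) + 4*(-12-5) + 8*(5-4)| / 2
= 30

30


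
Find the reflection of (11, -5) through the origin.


Reflection through origin: (x, y) -> (-x, -y)
(11, -5) -> (-11, 5)

(-11, 5)


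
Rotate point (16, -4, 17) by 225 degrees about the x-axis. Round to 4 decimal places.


x' = 16
y' = -4*cos(225) - 17*sin(225) = 14.8492
z' = -4*sin(225) + 17*cos(225) = -9.1924

(16, 14.8492, -9.1924)


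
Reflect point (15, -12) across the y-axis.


Reflection across y-axis: (x, y) -> (-x, y)
(15, -12) -> (-15, -12)

(-15, -12)


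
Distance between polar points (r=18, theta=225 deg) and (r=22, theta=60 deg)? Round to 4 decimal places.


d = sqrt(r1^2 + r2^2 - 2*r1*r2*cos(t2-t1))
d = sqrt(18^2 + 22^2 - 2*18*22*cos(60-225)) = 39.6612

39.6612


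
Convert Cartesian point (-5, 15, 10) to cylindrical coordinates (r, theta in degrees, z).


r = sqrt((-5)^2 + 15^2) = 15.8114
theta = atan2(15, -5) = 108.4349 deg
z = 10

r = 15.8114, theta = 108.4349 deg, z = 10


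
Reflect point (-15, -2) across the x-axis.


Reflection across x-axis: (x, y) -> (x, -y)
(-15, -2) -> (-15, 2)

(-15, 2)


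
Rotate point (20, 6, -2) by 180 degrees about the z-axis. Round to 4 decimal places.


x' = 20*cos(180) - 6*sin(180) = -20
y' = 20*sin(180) + 6*cos(180) = -6
z' = -2

(-20, -6, -2)


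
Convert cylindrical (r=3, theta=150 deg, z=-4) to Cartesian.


x = 3 * cos(150) = -2.5981
y = 3 * sin(150) = 1.5
z = -4

(-2.5981, 1.5, -4)


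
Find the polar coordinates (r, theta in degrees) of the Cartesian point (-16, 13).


r = sqrt((-16)^2 + 13^2) = 20.6155
theta = atan2(13, -16) = 140.9061 degrees

r = 20.6155, theta = 140.9061 degrees


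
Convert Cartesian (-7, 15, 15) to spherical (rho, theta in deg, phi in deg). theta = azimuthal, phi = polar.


rho = sqrt((-7)^2 + 15^2 + 15^2) = 22.3383
theta = atan2(15, -7) = 115.0169 deg
phi = acos(15/22.3383) = 47.8177 deg

rho = 22.3383, theta = 115.0169 deg, phi = 47.8177 deg


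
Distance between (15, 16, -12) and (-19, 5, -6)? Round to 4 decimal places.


d = sqrt((-19-15)^2 + (5-16)^2 + (-6--12)^2) = 36.2353

36.2353


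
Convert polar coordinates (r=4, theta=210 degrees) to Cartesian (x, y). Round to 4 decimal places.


x = 4 * cos(210) = -3.4641
y = 4 * sin(210) = -2

(-3.4641, -2)


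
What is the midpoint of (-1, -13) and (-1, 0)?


Midpoint = ((-1+-1)/2, (-13+0)/2) = (-1, -6.5)

(-1, -6.5)


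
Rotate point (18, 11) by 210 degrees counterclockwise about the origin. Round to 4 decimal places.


x' = 18*cos(210) - 11*sin(210) = -10.0885
y' = 18*sin(210) + 11*cos(210) = -18.5263

(-10.0885, -18.5263)


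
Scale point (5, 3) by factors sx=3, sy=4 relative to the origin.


Scaling: (x*sx, y*sy) = (5*3, 3*4) = (15, 12)

(15, 12)


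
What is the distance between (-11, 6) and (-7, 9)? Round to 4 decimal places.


d = sqrt((-7--11)^2 + (9-6)^2) = 5

5


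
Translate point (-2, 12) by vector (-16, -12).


Translation: (x+dx, y+dy) = (-2+-16, 12+-12) = (-18, 0)

(-18, 0)


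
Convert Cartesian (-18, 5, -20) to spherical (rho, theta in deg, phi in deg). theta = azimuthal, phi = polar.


rho = sqrt((-18)^2 + 5^2 + (-20)^2) = 27.3679
theta = atan2(5, -18) = 164.4759 deg
phi = acos(-20/27.3679) = 136.9522 deg

rho = 27.3679, theta = 164.4759 deg, phi = 136.9522 deg


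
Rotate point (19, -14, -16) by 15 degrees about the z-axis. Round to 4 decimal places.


x' = 19*cos(15) - -14*sin(15) = 21.9761
y' = 19*sin(15) + -14*cos(15) = -8.6054
z' = -16

(21.9761, -8.6054, -16)


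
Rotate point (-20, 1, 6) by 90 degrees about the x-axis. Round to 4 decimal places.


x' = -20
y' = 1*cos(90) - 6*sin(90) = -6
z' = 1*sin(90) + 6*cos(90) = 1

(-20, -6, 1)


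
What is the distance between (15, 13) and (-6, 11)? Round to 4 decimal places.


d = sqrt((-6-15)^2 + (11-13)^2) = 21.095

21.095


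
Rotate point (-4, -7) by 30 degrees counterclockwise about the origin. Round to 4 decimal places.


x' = -4*cos(30) - -7*sin(30) = 0.0359
y' = -4*sin(30) + -7*cos(30) = -8.0622

(0.0359, -8.0622)


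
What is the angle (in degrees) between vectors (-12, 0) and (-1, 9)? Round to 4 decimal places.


dot = -12*-1 + 0*9 = 12
|u| = 12, |v| = 9.0554
cos(angle) = 0.1104
angle = 83.6598 degrees

83.6598 degrees


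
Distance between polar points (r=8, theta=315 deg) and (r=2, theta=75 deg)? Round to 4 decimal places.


d = sqrt(r1^2 + r2^2 - 2*r1*r2*cos(t2-t1))
d = sqrt(8^2 + 2^2 - 2*8*2*cos(75-315)) = 9.1652

9.1652


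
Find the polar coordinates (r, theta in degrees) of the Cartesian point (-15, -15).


r = sqrt((-15)^2 + (-15)^2) = 21.2132
theta = atan2(-15, -15) = 225 degrees

r = 21.2132, theta = 225 degrees


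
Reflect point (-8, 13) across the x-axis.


Reflection across x-axis: (x, y) -> (x, -y)
(-8, 13) -> (-8, -13)

(-8, -13)


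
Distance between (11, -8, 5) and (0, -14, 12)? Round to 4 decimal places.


d = sqrt((0-11)^2 + (-14--8)^2 + (12-5)^2) = 14.3527

14.3527


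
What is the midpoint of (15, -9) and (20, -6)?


Midpoint = ((15+20)/2, (-9+-6)/2) = (17.5, -7.5)

(17.5, -7.5)


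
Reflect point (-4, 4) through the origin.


Reflection through origin: (x, y) -> (-x, -y)
(-4, 4) -> (4, -4)

(4, -4)


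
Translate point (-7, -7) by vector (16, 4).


Translation: (x+dx, y+dy) = (-7+16, -7+4) = (9, -3)

(9, -3)


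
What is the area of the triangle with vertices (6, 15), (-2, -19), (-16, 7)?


Area = |x1(y2-y3) + x2(y3-y1) + x3(y1-y2)| / 2
= |6*(-19-7) + -2*(7-15) + -16*(15--19)| / 2
= 342

342


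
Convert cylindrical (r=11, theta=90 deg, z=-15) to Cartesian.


x = 11 * cos(90) = 0
y = 11 * sin(90) = 11
z = -15

(0, 11, -15)


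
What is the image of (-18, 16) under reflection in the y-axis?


Reflection across y-axis: (x, y) -> (-x, y)
(-18, 16) -> (18, 16)

(18, 16)


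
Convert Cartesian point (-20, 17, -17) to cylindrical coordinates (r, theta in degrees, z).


r = sqrt((-20)^2 + 17^2) = 26.2488
theta = atan2(17, -20) = 139.6355 deg
z = -17

r = 26.2488, theta = 139.6355 deg, z = -17


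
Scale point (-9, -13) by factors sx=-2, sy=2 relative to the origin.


Scaling: (x*sx, y*sy) = (-9*-2, -13*2) = (18, -26)

(18, -26)


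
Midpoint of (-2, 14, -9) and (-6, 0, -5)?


Midpoint = ((-2+-6)/2, (14+0)/2, (-9+-5)/2) = (-4, 7, -7)

(-4, 7, -7)


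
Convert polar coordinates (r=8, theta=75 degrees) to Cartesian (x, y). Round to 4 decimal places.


x = 8 * cos(75) = 2.0706
y = 8 * sin(75) = 7.7274

(2.0706, 7.7274)


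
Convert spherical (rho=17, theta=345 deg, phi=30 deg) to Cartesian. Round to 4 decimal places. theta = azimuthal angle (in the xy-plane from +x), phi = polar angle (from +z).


x = 17 * sin(30) * cos(345) = 8.2104
y = 17 * sin(30) * sin(345) = -2.2
z = 17 * cos(30) = 14.7224

(8.2104, -2.2, 14.7224)


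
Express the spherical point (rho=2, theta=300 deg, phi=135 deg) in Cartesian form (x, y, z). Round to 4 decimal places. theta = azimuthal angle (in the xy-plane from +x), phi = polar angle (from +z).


x = 2 * sin(135) * cos(300) = 0.7071
y = 2 * sin(135) * sin(300) = -1.2247
z = 2 * cos(135) = -1.4142

(0.7071, -1.2247, -1.4142)


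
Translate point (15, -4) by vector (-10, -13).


Translation: (x+dx, y+dy) = (15+-10, -4+-13) = (5, -17)

(5, -17)


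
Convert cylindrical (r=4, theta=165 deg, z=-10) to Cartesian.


x = 4 * cos(165) = -3.8637
y = 4 * sin(165) = 1.0353
z = -10

(-3.8637, 1.0353, -10)


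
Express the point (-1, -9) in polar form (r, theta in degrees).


r = sqrt((-1)^2 + (-9)^2) = 9.0554
theta = atan2(-9, -1) = 263.6598 degrees

r = 9.0554, theta = 263.6598 degrees


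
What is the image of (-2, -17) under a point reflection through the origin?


Reflection through origin: (x, y) -> (-x, -y)
(-2, -17) -> (2, 17)

(2, 17)


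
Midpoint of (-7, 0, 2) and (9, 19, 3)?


Midpoint = ((-7+9)/2, (0+19)/2, (2+3)/2) = (1, 9.5, 2.5)

(1, 9.5, 2.5)


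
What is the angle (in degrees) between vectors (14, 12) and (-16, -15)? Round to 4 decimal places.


dot = 14*-16 + 12*-15 = -404
|u| = 18.4391, |v| = 21.9317
cos(angle) = -0.999
angle = 177.4489 degrees

177.4489 degrees


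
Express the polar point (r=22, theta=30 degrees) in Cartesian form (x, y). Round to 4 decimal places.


x = 22 * cos(30) = 19.0526
y = 22 * sin(30) = 11

(19.0526, 11)


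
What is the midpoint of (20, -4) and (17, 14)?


Midpoint = ((20+17)/2, (-4+14)/2) = (18.5, 5)

(18.5, 5)


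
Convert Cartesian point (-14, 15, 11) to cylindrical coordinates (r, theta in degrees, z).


r = sqrt((-14)^2 + 15^2) = 20.5183
theta = atan2(15, -14) = 133.0251 deg
z = 11

r = 20.5183, theta = 133.0251 deg, z = 11


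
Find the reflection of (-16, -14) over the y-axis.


Reflection across y-axis: (x, y) -> (-x, y)
(-16, -14) -> (16, -14)

(16, -14)


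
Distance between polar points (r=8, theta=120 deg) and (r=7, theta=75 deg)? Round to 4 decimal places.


d = sqrt(r1^2 + r2^2 - 2*r1*r2*cos(t2-t1))
d = sqrt(8^2 + 7^2 - 2*8*7*cos(75-120)) = 5.8141

5.8141


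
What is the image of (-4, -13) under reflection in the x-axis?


Reflection across x-axis: (x, y) -> (x, -y)
(-4, -13) -> (-4, 13)

(-4, 13)


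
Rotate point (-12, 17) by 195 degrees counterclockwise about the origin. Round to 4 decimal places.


x' = -12*cos(195) - 17*sin(195) = 15.991
y' = -12*sin(195) + 17*cos(195) = -13.3149

(15.991, -13.3149)


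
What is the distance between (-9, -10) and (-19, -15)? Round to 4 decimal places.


d = sqrt((-19--9)^2 + (-15--10)^2) = 11.1803

11.1803


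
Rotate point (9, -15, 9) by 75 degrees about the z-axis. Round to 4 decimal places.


x' = 9*cos(75) - -15*sin(75) = 16.8183
y' = 9*sin(75) + -15*cos(75) = 4.811
z' = 9

(16.8183, 4.811, 9)


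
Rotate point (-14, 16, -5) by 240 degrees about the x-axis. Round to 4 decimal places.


x' = -14
y' = 16*cos(240) - -5*sin(240) = -12.3301
z' = 16*sin(240) + -5*cos(240) = -11.3564

(-14, -12.3301, -11.3564)


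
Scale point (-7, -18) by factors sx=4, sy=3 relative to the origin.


Scaling: (x*sx, y*sy) = (-7*4, -18*3) = (-28, -54)

(-28, -54)


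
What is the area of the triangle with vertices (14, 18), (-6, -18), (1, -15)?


Area = |x1(y2-y3) + x2(y3-y1) + x3(y1-y2)| / 2
= |14*(-18--15) + -6*(-15-18) + 1*(18--18)| / 2
= 96

96


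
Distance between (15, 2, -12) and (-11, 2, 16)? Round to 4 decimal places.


d = sqrt((-11-15)^2 + (2-2)^2 + (16--12)^2) = 38.2099

38.2099


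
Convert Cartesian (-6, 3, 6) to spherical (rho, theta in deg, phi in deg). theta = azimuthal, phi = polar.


rho = sqrt((-6)^2 + 3^2 + 6^2) = 9
theta = atan2(3, -6) = 153.4349 deg
phi = acos(6/9) = 48.1897 deg

rho = 9, theta = 153.4349 deg, phi = 48.1897 deg


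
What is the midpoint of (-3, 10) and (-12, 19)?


Midpoint = ((-3+-12)/2, (10+19)/2) = (-7.5, 14.5)

(-7.5, 14.5)


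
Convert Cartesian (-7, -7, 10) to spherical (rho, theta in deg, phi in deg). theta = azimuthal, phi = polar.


rho = sqrt((-7)^2 + (-7)^2 + 10^2) = 14.0712
theta = atan2(-7, -7) = 225 deg
phi = acos(10/14.0712) = 44.7106 deg

rho = 14.0712, theta = 225 deg, phi = 44.7106 deg


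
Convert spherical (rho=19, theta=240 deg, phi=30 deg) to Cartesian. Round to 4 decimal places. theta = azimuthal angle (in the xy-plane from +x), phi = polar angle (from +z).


x = 19 * sin(30) * cos(240) = -4.75
y = 19 * sin(30) * sin(240) = -8.2272
z = 19 * cos(30) = 16.4545

(-4.75, -8.2272, 16.4545)


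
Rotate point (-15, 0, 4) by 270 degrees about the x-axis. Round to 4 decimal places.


x' = -15
y' = 0*cos(270) - 4*sin(270) = 4
z' = 0*sin(270) + 4*cos(270) = 0

(-15, 4, 0)


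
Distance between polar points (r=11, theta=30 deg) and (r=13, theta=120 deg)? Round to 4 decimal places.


d = sqrt(r1^2 + r2^2 - 2*r1*r2*cos(t2-t1))
d = sqrt(11^2 + 13^2 - 2*11*13*cos(120-30)) = 17.0294

17.0294


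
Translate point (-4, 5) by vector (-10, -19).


Translation: (x+dx, y+dy) = (-4+-10, 5+-19) = (-14, -14)

(-14, -14)


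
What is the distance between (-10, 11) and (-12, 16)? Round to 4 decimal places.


d = sqrt((-12--10)^2 + (16-11)^2) = 5.3852

5.3852


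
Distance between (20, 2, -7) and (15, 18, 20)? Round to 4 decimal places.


d = sqrt((15-20)^2 + (18-2)^2 + (20--7)^2) = 31.7805

31.7805


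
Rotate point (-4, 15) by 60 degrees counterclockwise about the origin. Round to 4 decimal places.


x' = -4*cos(60) - 15*sin(60) = -14.9904
y' = -4*sin(60) + 15*cos(60) = 4.0359

(-14.9904, 4.0359)


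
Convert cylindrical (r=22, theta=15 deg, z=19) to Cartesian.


x = 22 * cos(15) = 21.2504
y = 22 * sin(15) = 5.694
z = 19

(21.2504, 5.694, 19)


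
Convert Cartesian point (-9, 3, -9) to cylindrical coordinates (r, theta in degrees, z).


r = sqrt((-9)^2 + 3^2) = 9.4868
theta = atan2(3, -9) = 161.5651 deg
z = -9

r = 9.4868, theta = 161.5651 deg, z = -9


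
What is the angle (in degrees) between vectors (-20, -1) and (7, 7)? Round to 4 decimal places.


dot = -20*7 + -1*7 = -147
|u| = 20.025, |v| = 9.8995
cos(angle) = -0.7415
angle = 137.8624 degrees

137.8624 degrees


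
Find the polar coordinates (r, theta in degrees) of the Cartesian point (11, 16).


r = sqrt(11^2 + 16^2) = 19.4165
theta = atan2(16, 11) = 55.4915 degrees

r = 19.4165, theta = 55.4915 degrees


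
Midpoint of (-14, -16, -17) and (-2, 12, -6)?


Midpoint = ((-14+-2)/2, (-16+12)/2, (-17+-6)/2) = (-8, -2, -11.5)

(-8, -2, -11.5)


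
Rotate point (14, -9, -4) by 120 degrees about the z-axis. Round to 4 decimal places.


x' = 14*cos(120) - -9*sin(120) = 0.7942
y' = 14*sin(120) + -9*cos(120) = 16.6244
z' = -4

(0.7942, 16.6244, -4)


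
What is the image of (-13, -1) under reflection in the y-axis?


Reflection across y-axis: (x, y) -> (-x, y)
(-13, -1) -> (13, -1)

(13, -1)


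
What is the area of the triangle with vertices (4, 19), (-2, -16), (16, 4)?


Area = |x1(y2-y3) + x2(y3-y1) + x3(y1-y2)| / 2
= |4*(-16-4) + -2*(4-19) + 16*(19--16)| / 2
= 255

255


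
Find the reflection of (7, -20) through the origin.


Reflection through origin: (x, y) -> (-x, -y)
(7, -20) -> (-7, 20)

(-7, 20)


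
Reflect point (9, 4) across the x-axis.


Reflection across x-axis: (x, y) -> (x, -y)
(9, 4) -> (9, -4)

(9, -4)


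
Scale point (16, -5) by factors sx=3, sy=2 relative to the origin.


Scaling: (x*sx, y*sy) = (16*3, -5*2) = (48, -10)

(48, -10)


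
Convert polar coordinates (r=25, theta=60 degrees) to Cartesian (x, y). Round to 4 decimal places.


x = 25 * cos(60) = 12.5
y = 25 * sin(60) = 21.6506

(12.5, 21.6506)


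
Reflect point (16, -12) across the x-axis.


Reflection across x-axis: (x, y) -> (x, -y)
(16, -12) -> (16, 12)

(16, 12)


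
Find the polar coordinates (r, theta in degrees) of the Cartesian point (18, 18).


r = sqrt(18^2 + 18^2) = 25.4558
theta = atan2(18, 18) = 45 degrees

r = 25.4558, theta = 45 degrees


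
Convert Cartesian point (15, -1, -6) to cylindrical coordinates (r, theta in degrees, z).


r = sqrt(15^2 + (-1)^2) = 15.0333
theta = atan2(-1, 15) = 356.1859 deg
z = -6

r = 15.0333, theta = 356.1859 deg, z = -6


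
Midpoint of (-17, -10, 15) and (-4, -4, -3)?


Midpoint = ((-17+-4)/2, (-10+-4)/2, (15+-3)/2) = (-10.5, -7, 6)

(-10.5, -7, 6)


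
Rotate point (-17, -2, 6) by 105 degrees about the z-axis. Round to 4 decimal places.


x' = -17*cos(105) - -2*sin(105) = 6.3318
y' = -17*sin(105) + -2*cos(105) = -15.9031
z' = 6

(6.3318, -15.9031, 6)


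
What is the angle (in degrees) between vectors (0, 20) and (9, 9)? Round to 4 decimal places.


dot = 0*9 + 20*9 = 180
|u| = 20, |v| = 12.7279
cos(angle) = 0.7071
angle = 45 degrees

45 degrees


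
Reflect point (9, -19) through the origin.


Reflection through origin: (x, y) -> (-x, -y)
(9, -19) -> (-9, 19)

(-9, 19)


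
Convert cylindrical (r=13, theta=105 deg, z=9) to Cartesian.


x = 13 * cos(105) = -3.3646
y = 13 * sin(105) = 12.557
z = 9

(-3.3646, 12.557, 9)


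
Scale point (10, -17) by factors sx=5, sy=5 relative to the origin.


Scaling: (x*sx, y*sy) = (10*5, -17*5) = (50, -85)

(50, -85)


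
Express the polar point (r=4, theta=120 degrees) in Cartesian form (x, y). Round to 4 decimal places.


x = 4 * cos(120) = -2
y = 4 * sin(120) = 3.4641

(-2, 3.4641)


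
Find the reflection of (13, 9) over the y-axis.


Reflection across y-axis: (x, y) -> (-x, y)
(13, 9) -> (-13, 9)

(-13, 9)


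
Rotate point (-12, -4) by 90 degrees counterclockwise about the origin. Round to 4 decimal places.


x' = -12*cos(90) - -4*sin(90) = 4
y' = -12*sin(90) + -4*cos(90) = -12

(4, -12)


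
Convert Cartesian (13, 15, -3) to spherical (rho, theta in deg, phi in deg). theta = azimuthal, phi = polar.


rho = sqrt(13^2 + 15^2 + (-3)^2) = 20.0749
theta = atan2(15, 13) = 49.0856 deg
phi = acos(-3/20.0749) = 98.5945 deg

rho = 20.0749, theta = 49.0856 deg, phi = 98.5945 deg


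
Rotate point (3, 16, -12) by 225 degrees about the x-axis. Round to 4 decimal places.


x' = 3
y' = 16*cos(225) - -12*sin(225) = -19.799
z' = 16*sin(225) + -12*cos(225) = -2.8284

(3, -19.799, -2.8284)


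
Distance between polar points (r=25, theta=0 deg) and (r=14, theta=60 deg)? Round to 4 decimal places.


d = sqrt(r1^2 + r2^2 - 2*r1*r2*cos(t2-t1))
d = sqrt(25^2 + 14^2 - 2*25*14*cos(60-0)) = 21.7025

21.7025


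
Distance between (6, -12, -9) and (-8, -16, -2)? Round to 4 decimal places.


d = sqrt((-8-6)^2 + (-16--12)^2 + (-2--9)^2) = 16.1555

16.1555


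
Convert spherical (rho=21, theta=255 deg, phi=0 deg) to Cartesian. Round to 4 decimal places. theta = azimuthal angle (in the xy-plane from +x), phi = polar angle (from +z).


x = 21 * sin(0) * cos(255) = 0
y = 21 * sin(0) * sin(255) = 0
z = 21 * cos(0) = 21

(0, 0, 21)


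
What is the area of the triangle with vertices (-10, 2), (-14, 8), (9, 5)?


Area = |x1(y2-y3) + x2(y3-y1) + x3(y1-y2)| / 2
= |-10*(8-5) + -14*(5-2) + 9*(2-8)| / 2
= 63

63


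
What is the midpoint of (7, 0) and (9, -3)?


Midpoint = ((7+9)/2, (0+-3)/2) = (8, -1.5)

(8, -1.5)


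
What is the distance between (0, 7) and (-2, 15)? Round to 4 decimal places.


d = sqrt((-2-0)^2 + (15-7)^2) = 8.2462

8.2462


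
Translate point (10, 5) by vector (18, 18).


Translation: (x+dx, y+dy) = (10+18, 5+18) = (28, 23)

(28, 23)


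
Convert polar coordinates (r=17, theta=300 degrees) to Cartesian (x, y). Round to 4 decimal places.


x = 17 * cos(300) = 8.5
y = 17 * sin(300) = -14.7224

(8.5, -14.7224)


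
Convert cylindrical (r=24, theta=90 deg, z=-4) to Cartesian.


x = 24 * cos(90) = 0
y = 24 * sin(90) = 24
z = -4

(0, 24, -4)


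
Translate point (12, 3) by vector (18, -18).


Translation: (x+dx, y+dy) = (12+18, 3+-18) = (30, -15)

(30, -15)


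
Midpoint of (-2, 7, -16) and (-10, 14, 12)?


Midpoint = ((-2+-10)/2, (7+14)/2, (-16+12)/2) = (-6, 10.5, -2)

(-6, 10.5, -2)


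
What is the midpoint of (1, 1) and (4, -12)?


Midpoint = ((1+4)/2, (1+-12)/2) = (2.5, -5.5)

(2.5, -5.5)


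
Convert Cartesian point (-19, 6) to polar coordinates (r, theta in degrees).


r = sqrt((-19)^2 + 6^2) = 19.9249
theta = atan2(6, -19) = 162.4744 degrees

r = 19.9249, theta = 162.4744 degrees


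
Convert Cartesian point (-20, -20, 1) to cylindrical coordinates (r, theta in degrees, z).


r = sqrt((-20)^2 + (-20)^2) = 28.2843
theta = atan2(-20, -20) = 225 deg
z = 1

r = 28.2843, theta = 225 deg, z = 1


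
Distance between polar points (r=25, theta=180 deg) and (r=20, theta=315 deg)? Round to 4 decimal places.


d = sqrt(r1^2 + r2^2 - 2*r1*r2*cos(t2-t1))
d = sqrt(25^2 + 20^2 - 2*25*20*cos(315-180)) = 41.6186

41.6186


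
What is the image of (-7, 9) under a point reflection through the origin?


Reflection through origin: (x, y) -> (-x, -y)
(-7, 9) -> (7, -9)

(7, -9)


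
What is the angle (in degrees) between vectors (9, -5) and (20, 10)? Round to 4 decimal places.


dot = 9*20 + -5*10 = 130
|u| = 10.2956, |v| = 22.3607
cos(angle) = 0.5647
angle = 55.6197 degrees

55.6197 degrees


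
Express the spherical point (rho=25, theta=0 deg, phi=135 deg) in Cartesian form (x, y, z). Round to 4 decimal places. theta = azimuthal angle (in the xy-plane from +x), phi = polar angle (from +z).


x = 25 * sin(135) * cos(0) = 17.6777
y = 25 * sin(135) * sin(0) = 0
z = 25 * cos(135) = -17.6777

(17.6777, 0, -17.6777)


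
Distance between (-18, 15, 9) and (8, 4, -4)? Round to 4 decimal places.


d = sqrt((8--18)^2 + (4-15)^2 + (-4-9)^2) = 31.0805

31.0805


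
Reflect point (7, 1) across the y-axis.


Reflection across y-axis: (x, y) -> (-x, y)
(7, 1) -> (-7, 1)

(-7, 1)


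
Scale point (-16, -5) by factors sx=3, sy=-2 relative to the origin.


Scaling: (x*sx, y*sy) = (-16*3, -5*-2) = (-48, 10)

(-48, 10)


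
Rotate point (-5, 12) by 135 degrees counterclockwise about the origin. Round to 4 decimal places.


x' = -5*cos(135) - 12*sin(135) = -4.9497
y' = -5*sin(135) + 12*cos(135) = -12.0208

(-4.9497, -12.0208)


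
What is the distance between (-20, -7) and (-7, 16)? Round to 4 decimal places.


d = sqrt((-7--20)^2 + (16--7)^2) = 26.4197

26.4197


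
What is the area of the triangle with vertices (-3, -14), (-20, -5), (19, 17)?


Area = |x1(y2-y3) + x2(y3-y1) + x3(y1-y2)| / 2
= |-3*(-5-17) + -20*(17--14) + 19*(-14--5)| / 2
= 362.5

362.5


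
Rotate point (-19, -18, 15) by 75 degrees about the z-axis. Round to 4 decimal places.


x' = -19*cos(75) - -18*sin(75) = 12.4691
y' = -19*sin(75) + -18*cos(75) = -23.0113
z' = 15

(12.4691, -23.0113, 15)


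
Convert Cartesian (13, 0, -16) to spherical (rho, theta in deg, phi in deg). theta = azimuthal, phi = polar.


rho = sqrt(13^2 + 0^2 + (-16)^2) = 20.6155
theta = atan2(0, 13) = 0 deg
phi = acos(-16/20.6155) = 140.9061 deg

rho = 20.6155, theta = 0 deg, phi = 140.9061 deg


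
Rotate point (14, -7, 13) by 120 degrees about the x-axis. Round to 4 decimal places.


x' = 14
y' = -7*cos(120) - 13*sin(120) = -7.7583
z' = -7*sin(120) + 13*cos(120) = -12.5622

(14, -7.7583, -12.5622)


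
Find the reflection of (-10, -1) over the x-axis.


Reflection across x-axis: (x, y) -> (x, -y)
(-10, -1) -> (-10, 1)

(-10, 1)


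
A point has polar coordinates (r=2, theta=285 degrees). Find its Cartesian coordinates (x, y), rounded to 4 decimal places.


x = 2 * cos(285) = 0.5176
y = 2 * sin(285) = -1.9319

(0.5176, -1.9319)


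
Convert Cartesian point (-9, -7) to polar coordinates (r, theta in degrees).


r = sqrt((-9)^2 + (-7)^2) = 11.4018
theta = atan2(-7, -9) = 217.875 degrees

r = 11.4018, theta = 217.875 degrees


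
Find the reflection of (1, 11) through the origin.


Reflection through origin: (x, y) -> (-x, -y)
(1, 11) -> (-1, -11)

(-1, -11)


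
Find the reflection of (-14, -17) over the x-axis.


Reflection across x-axis: (x, y) -> (x, -y)
(-14, -17) -> (-14, 17)

(-14, 17)


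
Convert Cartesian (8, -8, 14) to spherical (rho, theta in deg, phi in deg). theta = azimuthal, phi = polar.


rho = sqrt(8^2 + (-8)^2 + 14^2) = 18
theta = atan2(-8, 8) = 315 deg
phi = acos(14/18) = 38.9424 deg

rho = 18, theta = 315 deg, phi = 38.9424 deg


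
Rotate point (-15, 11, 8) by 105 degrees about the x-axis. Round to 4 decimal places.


x' = -15
y' = 11*cos(105) - 8*sin(105) = -10.5744
z' = 11*sin(105) + 8*cos(105) = 8.5546

(-15, -10.5744, 8.5546)


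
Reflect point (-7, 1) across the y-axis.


Reflection across y-axis: (x, y) -> (-x, y)
(-7, 1) -> (7, 1)

(7, 1)


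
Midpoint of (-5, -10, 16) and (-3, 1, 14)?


Midpoint = ((-5+-3)/2, (-10+1)/2, (16+14)/2) = (-4, -4.5, 15)

(-4, -4.5, 15)


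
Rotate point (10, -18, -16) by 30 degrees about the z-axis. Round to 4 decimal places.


x' = 10*cos(30) - -18*sin(30) = 17.6603
y' = 10*sin(30) + -18*cos(30) = -10.5885
z' = -16

(17.6603, -10.5885, -16)


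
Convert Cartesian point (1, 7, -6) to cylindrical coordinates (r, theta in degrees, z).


r = sqrt(1^2 + 7^2) = 7.0711
theta = atan2(7, 1) = 81.8699 deg
z = -6

r = 7.0711, theta = 81.8699 deg, z = -6


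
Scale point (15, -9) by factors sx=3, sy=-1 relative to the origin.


Scaling: (x*sx, y*sy) = (15*3, -9*-1) = (45, 9)

(45, 9)


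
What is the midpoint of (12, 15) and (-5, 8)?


Midpoint = ((12+-5)/2, (15+8)/2) = (3.5, 11.5)

(3.5, 11.5)


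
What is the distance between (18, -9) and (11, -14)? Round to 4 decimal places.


d = sqrt((11-18)^2 + (-14--9)^2) = 8.6023

8.6023


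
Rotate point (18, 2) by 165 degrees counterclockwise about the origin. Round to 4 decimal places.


x' = 18*cos(165) - 2*sin(165) = -17.9043
y' = 18*sin(165) + 2*cos(165) = 2.7269

(-17.9043, 2.7269)


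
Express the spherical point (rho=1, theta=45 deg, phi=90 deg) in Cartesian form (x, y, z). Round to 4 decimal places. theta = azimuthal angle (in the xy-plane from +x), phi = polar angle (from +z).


x = 1 * sin(90) * cos(45) = 0.7071
y = 1 * sin(90) * sin(45) = 0.7071
z = 1 * cos(90) = 0

(0.7071, 0.7071, 0)


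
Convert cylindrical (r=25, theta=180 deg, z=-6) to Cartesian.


x = 25 * cos(180) = -25
y = 25 * sin(180) = 0
z = -6

(-25, 0, -6)


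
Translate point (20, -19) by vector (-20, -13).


Translation: (x+dx, y+dy) = (20+-20, -19+-13) = (0, -32)

(0, -32)


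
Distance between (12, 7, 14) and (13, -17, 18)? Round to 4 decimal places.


d = sqrt((13-12)^2 + (-17-7)^2 + (18-14)^2) = 24.3516

24.3516


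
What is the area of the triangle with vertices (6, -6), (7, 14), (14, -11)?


Area = |x1(y2-y3) + x2(y3-y1) + x3(y1-y2)| / 2
= |6*(14--11) + 7*(-11--6) + 14*(-6-14)| / 2
= 82.5

82.5


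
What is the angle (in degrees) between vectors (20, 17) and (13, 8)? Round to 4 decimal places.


dot = 20*13 + 17*8 = 396
|u| = 26.2488, |v| = 15.2643
cos(angle) = 0.9883
angle = 8.757 degrees

8.757 degrees


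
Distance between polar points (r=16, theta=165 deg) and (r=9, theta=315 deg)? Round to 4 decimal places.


d = sqrt(r1^2 + r2^2 - 2*r1*r2*cos(t2-t1))
d = sqrt(16^2 + 9^2 - 2*16*9*cos(315-165)) = 24.216

24.216


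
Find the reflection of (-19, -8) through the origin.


Reflection through origin: (x, y) -> (-x, -y)
(-19, -8) -> (19, 8)

(19, 8)


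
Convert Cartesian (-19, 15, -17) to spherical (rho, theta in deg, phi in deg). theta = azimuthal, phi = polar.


rho = sqrt((-19)^2 + 15^2 + (-17)^2) = 29.5804
theta = atan2(15, -19) = 141.7098 deg
phi = acos(-17/29.5804) = 125.079 deg

rho = 29.5804, theta = 141.7098 deg, phi = 125.079 deg


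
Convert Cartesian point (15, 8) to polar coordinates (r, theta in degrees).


r = sqrt(15^2 + 8^2) = 17
theta = atan2(8, 15) = 28.0725 degrees

r = 17, theta = 28.0725 degrees


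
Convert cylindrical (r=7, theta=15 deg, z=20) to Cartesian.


x = 7 * cos(15) = 6.7615
y = 7 * sin(15) = 1.8117
z = 20

(6.7615, 1.8117, 20)


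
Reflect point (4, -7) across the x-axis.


Reflection across x-axis: (x, y) -> (x, -y)
(4, -7) -> (4, 7)

(4, 7)


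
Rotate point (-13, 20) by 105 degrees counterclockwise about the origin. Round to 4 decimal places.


x' = -13*cos(105) - 20*sin(105) = -15.9539
y' = -13*sin(105) + 20*cos(105) = -17.7334

(-15.9539, -17.7334)


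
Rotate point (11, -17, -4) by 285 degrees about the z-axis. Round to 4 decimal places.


x' = 11*cos(285) - -17*sin(285) = -13.5737
y' = 11*sin(285) + -17*cos(285) = -15.0251
z' = -4

(-13.5737, -15.0251, -4)


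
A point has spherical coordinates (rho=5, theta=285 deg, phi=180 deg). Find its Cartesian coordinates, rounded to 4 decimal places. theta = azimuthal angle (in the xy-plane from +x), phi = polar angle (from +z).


x = 5 * sin(180) * cos(285) = 0
y = 5 * sin(180) * sin(285) = 0
z = 5 * cos(180) = -5

(0, 0, -5)


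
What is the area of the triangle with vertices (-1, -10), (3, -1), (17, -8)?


Area = |x1(y2-y3) + x2(y3-y1) + x3(y1-y2)| / 2
= |-1*(-1--8) + 3*(-8--10) + 17*(-10--1)| / 2
= 77

77


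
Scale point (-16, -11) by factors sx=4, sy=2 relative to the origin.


Scaling: (x*sx, y*sy) = (-16*4, -11*2) = (-64, -22)

(-64, -22)


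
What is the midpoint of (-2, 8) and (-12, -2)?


Midpoint = ((-2+-12)/2, (8+-2)/2) = (-7, 3)

(-7, 3)


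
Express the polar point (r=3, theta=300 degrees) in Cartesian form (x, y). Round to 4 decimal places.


x = 3 * cos(300) = 1.5
y = 3 * sin(300) = -2.5981

(1.5, -2.5981)


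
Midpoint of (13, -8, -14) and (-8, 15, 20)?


Midpoint = ((13+-8)/2, (-8+15)/2, (-14+20)/2) = (2.5, 3.5, 3)

(2.5, 3.5, 3)


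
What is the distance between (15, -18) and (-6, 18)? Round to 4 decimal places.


d = sqrt((-6-15)^2 + (18--18)^2) = 41.6773

41.6773


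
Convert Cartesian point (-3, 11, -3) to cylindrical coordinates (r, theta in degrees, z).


r = sqrt((-3)^2 + 11^2) = 11.4018
theta = atan2(11, -3) = 105.2551 deg
z = -3

r = 11.4018, theta = 105.2551 deg, z = -3


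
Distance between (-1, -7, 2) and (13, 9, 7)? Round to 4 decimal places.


d = sqrt((13--1)^2 + (9--7)^2 + (7-2)^2) = 21.8403

21.8403


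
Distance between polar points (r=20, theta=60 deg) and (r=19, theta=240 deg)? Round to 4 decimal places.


d = sqrt(r1^2 + r2^2 - 2*r1*r2*cos(t2-t1))
d = sqrt(20^2 + 19^2 - 2*20*19*cos(240-60)) = 39

39


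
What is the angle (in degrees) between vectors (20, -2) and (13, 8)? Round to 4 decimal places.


dot = 20*13 + -2*8 = 244
|u| = 20.0998, |v| = 15.2643
cos(angle) = 0.7953
angle = 37.3181 degrees

37.3181 degrees


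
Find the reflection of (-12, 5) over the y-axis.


Reflection across y-axis: (x, y) -> (-x, y)
(-12, 5) -> (12, 5)

(12, 5)


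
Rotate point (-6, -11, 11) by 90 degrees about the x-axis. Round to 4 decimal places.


x' = -6
y' = -11*cos(90) - 11*sin(90) = -11
z' = -11*sin(90) + 11*cos(90) = -11

(-6, -11, -11)


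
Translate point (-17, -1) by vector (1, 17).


Translation: (x+dx, y+dy) = (-17+1, -1+17) = (-16, 16)

(-16, 16)


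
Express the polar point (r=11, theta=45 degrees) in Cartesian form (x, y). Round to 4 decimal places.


x = 11 * cos(45) = 7.7782
y = 11 * sin(45) = 7.7782

(7.7782, 7.7782)


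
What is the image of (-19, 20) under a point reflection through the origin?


Reflection through origin: (x, y) -> (-x, -y)
(-19, 20) -> (19, -20)

(19, -20)


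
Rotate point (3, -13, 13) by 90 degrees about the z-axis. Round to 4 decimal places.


x' = 3*cos(90) - -13*sin(90) = 13
y' = 3*sin(90) + -13*cos(90) = 3
z' = 13

(13, 3, 13)


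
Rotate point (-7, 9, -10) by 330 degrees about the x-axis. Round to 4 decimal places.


x' = -7
y' = 9*cos(330) - -10*sin(330) = 2.7942
z' = 9*sin(330) + -10*cos(330) = -13.1603

(-7, 2.7942, -13.1603)


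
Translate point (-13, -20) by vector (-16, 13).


Translation: (x+dx, y+dy) = (-13+-16, -20+13) = (-29, -7)

(-29, -7)


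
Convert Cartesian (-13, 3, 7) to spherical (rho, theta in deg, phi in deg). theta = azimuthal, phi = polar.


rho = sqrt((-13)^2 + 3^2 + 7^2) = 15.0665
theta = atan2(3, -13) = 167.0054 deg
phi = acos(7/15.0665) = 62.3153 deg

rho = 15.0665, theta = 167.0054 deg, phi = 62.3153 deg


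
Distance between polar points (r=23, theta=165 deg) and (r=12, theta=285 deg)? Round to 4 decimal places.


d = sqrt(r1^2 + r2^2 - 2*r1*r2*cos(t2-t1))
d = sqrt(23^2 + 12^2 - 2*23*12*cos(285-165)) = 30.8058

30.8058


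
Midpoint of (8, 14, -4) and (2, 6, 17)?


Midpoint = ((8+2)/2, (14+6)/2, (-4+17)/2) = (5, 10, 6.5)

(5, 10, 6.5)


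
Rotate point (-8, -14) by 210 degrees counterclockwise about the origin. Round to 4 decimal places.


x' = -8*cos(210) - -14*sin(210) = -0.0718
y' = -8*sin(210) + -14*cos(210) = 16.1244

(-0.0718, 16.1244)


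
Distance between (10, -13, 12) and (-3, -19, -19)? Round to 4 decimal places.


d = sqrt((-3-10)^2 + (-19--13)^2 + (-19-12)^2) = 34.1467

34.1467


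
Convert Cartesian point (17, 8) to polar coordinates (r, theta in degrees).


r = sqrt(17^2 + 8^2) = 18.7883
theta = atan2(8, 17) = 25.2011 degrees

r = 18.7883, theta = 25.2011 degrees


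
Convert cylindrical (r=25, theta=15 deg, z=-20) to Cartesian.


x = 25 * cos(15) = 24.1481
y = 25 * sin(15) = 6.4705
z = -20

(24.1481, 6.4705, -20)


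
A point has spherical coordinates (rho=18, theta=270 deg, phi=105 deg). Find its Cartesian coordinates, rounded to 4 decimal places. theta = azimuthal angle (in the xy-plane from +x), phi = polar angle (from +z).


x = 18 * sin(105) * cos(270) = 0
y = 18 * sin(105) * sin(270) = -17.3867
z = 18 * cos(105) = -4.6587

(0, -17.3867, -4.6587)


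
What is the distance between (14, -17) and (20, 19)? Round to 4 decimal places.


d = sqrt((20-14)^2 + (19--17)^2) = 36.4966

36.4966


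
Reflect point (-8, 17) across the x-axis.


Reflection across x-axis: (x, y) -> (x, -y)
(-8, 17) -> (-8, -17)

(-8, -17)


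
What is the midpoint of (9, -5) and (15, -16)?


Midpoint = ((9+15)/2, (-5+-16)/2) = (12, -10.5)

(12, -10.5)


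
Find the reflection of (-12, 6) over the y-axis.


Reflection across y-axis: (x, y) -> (-x, y)
(-12, 6) -> (12, 6)

(12, 6)


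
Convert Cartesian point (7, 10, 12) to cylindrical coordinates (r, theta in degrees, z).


r = sqrt(7^2 + 10^2) = 12.2066
theta = atan2(10, 7) = 55.008 deg
z = 12

r = 12.2066, theta = 55.008 deg, z = 12
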